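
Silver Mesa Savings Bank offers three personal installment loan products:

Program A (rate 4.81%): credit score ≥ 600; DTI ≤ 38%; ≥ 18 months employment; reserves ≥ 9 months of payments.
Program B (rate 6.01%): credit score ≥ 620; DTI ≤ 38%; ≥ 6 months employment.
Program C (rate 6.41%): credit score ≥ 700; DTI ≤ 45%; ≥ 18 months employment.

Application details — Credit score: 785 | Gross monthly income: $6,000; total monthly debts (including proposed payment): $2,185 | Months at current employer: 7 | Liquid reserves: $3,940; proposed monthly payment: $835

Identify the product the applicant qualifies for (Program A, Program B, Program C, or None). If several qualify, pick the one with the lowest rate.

DTI = 2,185/6,000 = 36.4%.
Reserves = 3,940/835 = 4.7 months.
Program A: score 785 ≥ 600; DTI 36.4% ≤ 38%; employment 7 < 18 mo; reserves 4.7 < 9 mo → does not qualify.
Program B: score 785 ≥ 620; DTI 36.4% ≤ 38%; employment 7 ≥ 6 mo → qualifies.
Program C: score 785 ≥ 700; DTI 36.4% ≤ 45%; employment 7 < 18 mo → does not qualify.

Program B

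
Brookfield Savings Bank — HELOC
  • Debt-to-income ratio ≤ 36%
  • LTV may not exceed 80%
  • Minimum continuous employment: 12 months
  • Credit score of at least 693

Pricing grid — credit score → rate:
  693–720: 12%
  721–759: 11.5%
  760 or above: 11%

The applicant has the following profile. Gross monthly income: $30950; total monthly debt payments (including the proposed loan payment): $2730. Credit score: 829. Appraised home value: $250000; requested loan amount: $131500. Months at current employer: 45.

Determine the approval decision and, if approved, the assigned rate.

Approved at 11%

Credit score 829 ≥ 693 (meets minimum)
Employment 45 ≥ 12 months
LTV = 131,500/250,000 = 52.6% ≤ 80%
Debt-to-income = 2,730/30,950 = 8.8% — meets 36% limit
All requirements met. Score 829 falls in the 760 or above tier → 11%.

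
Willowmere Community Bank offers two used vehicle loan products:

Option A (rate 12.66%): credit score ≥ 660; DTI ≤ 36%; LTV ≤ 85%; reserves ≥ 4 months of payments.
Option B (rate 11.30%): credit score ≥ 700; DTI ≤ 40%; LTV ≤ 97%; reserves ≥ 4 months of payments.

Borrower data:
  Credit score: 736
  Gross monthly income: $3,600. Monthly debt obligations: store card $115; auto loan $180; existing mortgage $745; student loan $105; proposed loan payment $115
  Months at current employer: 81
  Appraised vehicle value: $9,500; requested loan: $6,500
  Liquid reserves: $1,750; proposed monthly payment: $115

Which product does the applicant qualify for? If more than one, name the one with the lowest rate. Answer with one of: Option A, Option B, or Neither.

Total debts = (115 + 180 + 745 + 105 + 115) = 1,260; DTI = 1,260/3,600 = 35%.
LTV = 6,500/9,500 = 68.4%.
Reserves = 1,750/115 = 15.2 months.
Option A: score 736 ≥ 660; DTI 35% ≤ 36%; LTV 68.4% ≤ 85%; reserves 15.2 ≥ 4 mo → qualifies.
Option B: score 736 ≥ 700; DTI 35% ≤ 40%; LTV 68.4% ≤ 97%; reserves 15.2 ≥ 4 mo → qualifies.
Qualifying: Option A, Option B. Lowest rate is 11.30% → Option B.

Option B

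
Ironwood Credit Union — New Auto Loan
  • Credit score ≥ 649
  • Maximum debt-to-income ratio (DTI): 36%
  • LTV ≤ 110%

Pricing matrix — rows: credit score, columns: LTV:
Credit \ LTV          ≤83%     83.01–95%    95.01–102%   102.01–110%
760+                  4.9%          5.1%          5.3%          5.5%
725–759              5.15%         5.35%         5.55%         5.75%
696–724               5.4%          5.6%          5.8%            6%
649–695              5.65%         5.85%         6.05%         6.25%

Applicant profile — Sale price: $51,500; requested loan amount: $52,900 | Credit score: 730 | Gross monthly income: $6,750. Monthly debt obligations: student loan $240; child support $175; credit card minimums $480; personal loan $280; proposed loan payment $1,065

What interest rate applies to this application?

Credit score 730 ≥ 649; Total monthly debts = (240 + 175 + 480 + 280 + 1,065) = 2,240. DTI: 2,240 ÷ 6,750 = 33.2%, within the 36% cap
LTV = 52,900/51,500 = 102.7% ≤ 110%
Score 730 is in the 725–759 band; LTV 102.7% is in the 102.01–110% band → 5.75%.

5.75%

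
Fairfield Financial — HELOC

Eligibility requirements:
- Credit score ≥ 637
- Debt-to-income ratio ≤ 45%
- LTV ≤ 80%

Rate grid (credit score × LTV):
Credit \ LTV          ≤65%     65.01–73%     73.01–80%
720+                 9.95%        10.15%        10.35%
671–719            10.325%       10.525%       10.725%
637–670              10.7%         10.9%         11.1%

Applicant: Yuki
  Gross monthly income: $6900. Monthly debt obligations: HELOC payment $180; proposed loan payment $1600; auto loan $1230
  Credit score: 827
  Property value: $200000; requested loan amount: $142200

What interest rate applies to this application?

10.15%

Credit score 827 ≥ 637; Total monthly debts = (180 + 1,600 + 1,230) = 3,010. DTI = 3,010/6,900 = 43.6% ≤ 45%
LTV = 142,200/200,000 = 71.1% ≤ 80%
Credit 827 → row 720+; LTV 71.1% → column 65.01–73%. Grid cell → 10.15%.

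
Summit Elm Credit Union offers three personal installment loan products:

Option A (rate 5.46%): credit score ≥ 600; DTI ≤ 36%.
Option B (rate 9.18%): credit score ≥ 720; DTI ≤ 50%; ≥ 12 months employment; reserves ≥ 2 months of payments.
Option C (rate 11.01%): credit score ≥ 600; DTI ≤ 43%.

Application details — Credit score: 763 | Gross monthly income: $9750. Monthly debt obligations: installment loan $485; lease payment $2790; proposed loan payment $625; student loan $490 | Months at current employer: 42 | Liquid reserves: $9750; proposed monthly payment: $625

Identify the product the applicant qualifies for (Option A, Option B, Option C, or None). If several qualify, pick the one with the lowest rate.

Total debts = (485 + 2,790 + 625 + 490) = 4,390; DTI = 4,390/9,750 = 45%.
Reserves = 9,750/625 = 15.6 months.
Option A: score 763 ≥ 600; DTI 45% > 36% → does not qualify.
Option B: score 763 ≥ 720; DTI 45% ≤ 50%; employment 42 ≥ 12 mo; reserves 15.6 ≥ 2 mo → qualifies.
Option C: score 763 ≥ 600; DTI 45% > 43% → does not qualify.

Option B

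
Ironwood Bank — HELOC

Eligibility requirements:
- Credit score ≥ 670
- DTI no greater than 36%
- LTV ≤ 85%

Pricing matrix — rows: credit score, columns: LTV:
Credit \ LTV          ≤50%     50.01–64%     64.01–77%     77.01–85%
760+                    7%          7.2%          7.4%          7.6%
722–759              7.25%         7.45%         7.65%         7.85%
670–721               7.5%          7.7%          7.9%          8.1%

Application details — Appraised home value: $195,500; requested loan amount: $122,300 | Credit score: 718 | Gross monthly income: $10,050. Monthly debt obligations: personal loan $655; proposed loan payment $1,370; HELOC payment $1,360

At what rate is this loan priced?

Credit score 718 ≥ 670; Total monthly debts = (655 + 1,370 + 1,360) = 3,385. DTI = 3,385/10,050 = 33.7% ≤ 36%
Loan-to-value = 122,300/195,500 = 62.6% — pass (85% max)
Score 718 is in the 670–721 band; LTV 62.6% is in the 50.01–64% band → 7.7%.

7.7%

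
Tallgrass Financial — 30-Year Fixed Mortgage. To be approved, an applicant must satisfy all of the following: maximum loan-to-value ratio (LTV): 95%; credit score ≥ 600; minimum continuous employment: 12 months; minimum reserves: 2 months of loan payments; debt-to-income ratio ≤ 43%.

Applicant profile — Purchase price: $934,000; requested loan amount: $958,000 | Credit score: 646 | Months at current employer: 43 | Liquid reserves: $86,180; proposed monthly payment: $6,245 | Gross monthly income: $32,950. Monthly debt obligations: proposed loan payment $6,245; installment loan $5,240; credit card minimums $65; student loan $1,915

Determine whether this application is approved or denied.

LTV = 958,000/934,000 = 102.6% > 95%
Credit score 646 ≥ 600 (meets)
Employment 43 ≥ 12 months
Reserves = 86,180/6,245 = 13.8 months ≥ 2
Total monthly debts = (6,245 + 5,240 + 65 + 1,915) = 13,465. DTI = 13,465/32,950 = 40.9% ≤ 43%
Fails on LTV.

Denied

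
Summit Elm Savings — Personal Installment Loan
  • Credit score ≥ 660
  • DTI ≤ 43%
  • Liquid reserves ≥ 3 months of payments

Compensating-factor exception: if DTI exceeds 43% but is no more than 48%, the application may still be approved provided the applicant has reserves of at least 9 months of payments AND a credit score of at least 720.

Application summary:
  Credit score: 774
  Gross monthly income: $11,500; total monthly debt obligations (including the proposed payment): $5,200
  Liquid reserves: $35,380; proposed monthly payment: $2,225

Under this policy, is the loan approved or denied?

Credit score 774 ≥ 660 (meets base)
DTI = 5,200/11,500 = 45.2% > 43% — standard DTI limit exceeded.
Reserves: 35,380 ÷ 2,225 = 15.9 months (meets 3-month minimum)
45.2% falls in the override range (43%–48%), so the compensating-factor test applies.
Override check — reserves: 15.9 mo (ok); score: 774 (ok).
Both override conditions satisfied; DTI exception granted.

Approved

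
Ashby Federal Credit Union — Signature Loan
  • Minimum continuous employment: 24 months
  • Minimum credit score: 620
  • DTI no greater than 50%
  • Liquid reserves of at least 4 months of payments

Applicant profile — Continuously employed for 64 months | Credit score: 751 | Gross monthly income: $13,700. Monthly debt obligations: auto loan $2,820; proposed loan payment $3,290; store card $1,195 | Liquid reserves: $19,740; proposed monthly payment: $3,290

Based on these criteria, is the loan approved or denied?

Employment 64 ≥ 24 months
Credit score 751 ≥ 620 (meets)
Total monthly debts = (2,820 + 3,290 + 1,195) = 7,305. DTI = 7,305/13,700 = 53.3% > 50%
Liquid reserves cover 19,740/3,290 = 6.0 months — ≥ 4 required
Fails on DTI.

Denied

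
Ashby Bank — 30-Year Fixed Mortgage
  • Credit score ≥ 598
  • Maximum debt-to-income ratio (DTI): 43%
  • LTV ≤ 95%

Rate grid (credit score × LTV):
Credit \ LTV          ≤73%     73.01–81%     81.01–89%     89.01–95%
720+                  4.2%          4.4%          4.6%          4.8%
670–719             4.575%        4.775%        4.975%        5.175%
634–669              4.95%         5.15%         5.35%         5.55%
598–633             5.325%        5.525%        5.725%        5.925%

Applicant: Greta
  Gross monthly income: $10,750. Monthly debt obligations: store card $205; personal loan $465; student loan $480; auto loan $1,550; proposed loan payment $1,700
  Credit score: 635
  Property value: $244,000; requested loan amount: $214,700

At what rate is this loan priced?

Credit score 635 ≥ 598; Total monthly debts = (205 + 465 + 480 + 1,550 + 1,700) = 4,400. Debt-to-income = 4,400/10,750 = 40.9% — meets 43% limit
Loan-to-value = 214,700/244,000 = 88% — pass (95% max)
Credit 635 → row 634–669; LTV 88% → column 81.01–89%. Grid cell → 5.35%.

5.35%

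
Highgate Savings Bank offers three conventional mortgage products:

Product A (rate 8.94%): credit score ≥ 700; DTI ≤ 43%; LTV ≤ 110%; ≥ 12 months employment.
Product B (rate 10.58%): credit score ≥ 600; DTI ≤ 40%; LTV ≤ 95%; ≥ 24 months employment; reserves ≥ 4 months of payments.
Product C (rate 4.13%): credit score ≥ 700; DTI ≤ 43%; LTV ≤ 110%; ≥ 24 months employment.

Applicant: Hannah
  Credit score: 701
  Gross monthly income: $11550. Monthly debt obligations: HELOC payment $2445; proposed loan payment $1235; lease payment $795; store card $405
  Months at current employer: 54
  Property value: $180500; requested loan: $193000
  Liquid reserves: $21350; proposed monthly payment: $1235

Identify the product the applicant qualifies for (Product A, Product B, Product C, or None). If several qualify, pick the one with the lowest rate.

Product C

Total debts = (2,445 + 1,235 + 795 + 405) = 4,880; DTI = 4,880/11,550 = 42.3%.
LTV = 193,000/180,500 = 106.9%.
Reserves = 21,350/1,235 = 17.3 months.
Product A: score 701 ≥ 700; DTI 42.3% ≤ 43%; LTV 106.9% ≤ 110%; employment 54 ≥ 12 mo → qualifies.
Product B: score 701 ≥ 600; DTI 42.3% > 40%; LTV 106.9% > 95%; employment 54 ≥ 24 mo; reserves 17.3 ≥ 4 mo → does not qualify.
Product C: score 701 ≥ 700; DTI 42.3% ≤ 43%; LTV 106.9% ≤ 110%; employment 54 ≥ 24 mo → qualifies.
Qualifying: Product A, Product C. Lowest rate is 4.13% → Product C.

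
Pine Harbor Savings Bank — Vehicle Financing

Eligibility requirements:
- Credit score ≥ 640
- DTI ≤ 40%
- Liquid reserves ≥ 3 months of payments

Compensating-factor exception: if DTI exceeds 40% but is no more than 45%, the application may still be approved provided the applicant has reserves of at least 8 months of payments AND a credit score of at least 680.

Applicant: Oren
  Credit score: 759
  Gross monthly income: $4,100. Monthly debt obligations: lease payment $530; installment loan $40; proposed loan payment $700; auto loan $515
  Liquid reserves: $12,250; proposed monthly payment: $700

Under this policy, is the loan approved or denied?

Approved

Credit score 759 ≥ 640 (meets base)
Total debts = (530 + 40 + 700 + 515) = 1,785. DTI: 1,785 ÷ 4,100 = 43.5%, over the 40% base limit.
Reserves = 12,250/700 = 17.5 months ≥ 3
43.5% falls in the override range (40%–45%), so the compensating-factor test applies.
Override check — reserves: 17.5 mo (ok); score: 759 (ok).
Both override conditions satisfied; DTI exception granted.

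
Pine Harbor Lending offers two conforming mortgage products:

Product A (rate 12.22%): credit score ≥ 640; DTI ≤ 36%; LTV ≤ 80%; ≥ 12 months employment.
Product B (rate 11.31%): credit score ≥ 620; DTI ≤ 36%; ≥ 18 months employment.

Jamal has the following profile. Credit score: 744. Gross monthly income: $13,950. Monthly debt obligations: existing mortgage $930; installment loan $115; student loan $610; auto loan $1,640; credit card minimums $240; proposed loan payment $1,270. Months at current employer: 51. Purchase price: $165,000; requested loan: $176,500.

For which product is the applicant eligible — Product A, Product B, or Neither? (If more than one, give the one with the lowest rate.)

Product B

Total debts = (930 + 115 + 610 + 1,640 + 240 + 1,270) = 4,805; DTI = 4,805/13,950 = 34.4%.
LTV = 176,500/165,000 = 107%.
Product A: score 744 ≥ 640; DTI 34.4% ≤ 36%; LTV 107% > 80%; employment 51 ≥ 12 mo → does not qualify.
Product B: score 744 ≥ 620; DTI 34.4% ≤ 36%; employment 51 ≥ 18 mo → qualifies.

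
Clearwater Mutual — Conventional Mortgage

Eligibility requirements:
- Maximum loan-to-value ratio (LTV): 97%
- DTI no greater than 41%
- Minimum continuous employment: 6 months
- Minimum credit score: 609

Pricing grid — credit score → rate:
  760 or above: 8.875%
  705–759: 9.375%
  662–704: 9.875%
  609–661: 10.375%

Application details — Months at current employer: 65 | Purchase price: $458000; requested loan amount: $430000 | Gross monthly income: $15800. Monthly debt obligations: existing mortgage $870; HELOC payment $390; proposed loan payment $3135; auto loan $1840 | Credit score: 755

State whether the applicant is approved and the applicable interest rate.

Credit score 755 ≥ 609 (meets minimum)
Total monthly debts = (870 + 390 + 3,135 + 1,840) = 6,235. Debt-to-income = 6,235/15,800 = 39.5% — meets 41% limit
LTV = 430,000/458,000 = 93.9% ≤ 97%
Employment 65 ≥ 6 months
All requirements met. Score 755 falls in the 705–759 tier → 9.375%.

Approved at 9.375%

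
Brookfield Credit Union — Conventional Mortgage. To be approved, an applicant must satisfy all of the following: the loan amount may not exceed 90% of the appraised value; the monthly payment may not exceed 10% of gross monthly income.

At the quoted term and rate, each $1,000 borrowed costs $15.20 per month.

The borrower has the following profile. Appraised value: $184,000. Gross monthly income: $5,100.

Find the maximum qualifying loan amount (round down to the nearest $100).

$33,500

Payment cap: 10% × $5,100 = $510/month.
At $15.20 per $1,000, that supports 510/15.20 × 1,000 ≈ $33,552 → $33,500.
LTV cap: 90% × $184,000 = $165,600 → $165,600.
Binding constraint: payment-to-income.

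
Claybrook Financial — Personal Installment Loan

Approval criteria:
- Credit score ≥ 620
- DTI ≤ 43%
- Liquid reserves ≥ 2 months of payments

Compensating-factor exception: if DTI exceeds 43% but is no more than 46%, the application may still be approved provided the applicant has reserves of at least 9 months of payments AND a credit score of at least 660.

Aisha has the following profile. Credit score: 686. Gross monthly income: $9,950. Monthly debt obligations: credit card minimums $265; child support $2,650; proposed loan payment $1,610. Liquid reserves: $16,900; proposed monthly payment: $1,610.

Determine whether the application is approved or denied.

Approved

Credit score 686 ≥ 620 (meets base)
Total debts = (265 + 2,650 + 1,610) = 4,525. DTI: 4,525 ÷ 9,950 = 45.5%, over the 43% base limit.
Liquid reserves cover 16,900/1,610 = 10.5 months — ≥ 2 required
DTI 45.5% is within the 43%–46% exception band; checking compensating factors.
Reserves 10.5 ≥ 9 months; credit score 686 ≥ 660.
Both compensating conditions met → exception applies.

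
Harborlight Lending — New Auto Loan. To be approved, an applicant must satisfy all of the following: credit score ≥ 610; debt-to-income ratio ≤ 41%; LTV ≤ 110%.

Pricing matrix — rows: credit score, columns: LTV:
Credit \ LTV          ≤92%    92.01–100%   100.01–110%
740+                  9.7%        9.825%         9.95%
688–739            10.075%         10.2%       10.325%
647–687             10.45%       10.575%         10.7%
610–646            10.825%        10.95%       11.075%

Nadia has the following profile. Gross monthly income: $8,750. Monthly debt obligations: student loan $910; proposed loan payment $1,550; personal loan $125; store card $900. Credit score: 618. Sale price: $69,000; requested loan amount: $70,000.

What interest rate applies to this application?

Credit score 618 ≥ 610; Total monthly debts = (910 + 1,550 + 125 + 900) = 3,485. Debt-to-income = 3,485/8,750 = 39.8% — meets 41% limit
LTV: 70,000 ÷ 69,000 = 101.4%, within 110% cap
Score 618 is in the 610–646 band; LTV 101.4% is in the 100.01–110% band → 11.075%.

11.075%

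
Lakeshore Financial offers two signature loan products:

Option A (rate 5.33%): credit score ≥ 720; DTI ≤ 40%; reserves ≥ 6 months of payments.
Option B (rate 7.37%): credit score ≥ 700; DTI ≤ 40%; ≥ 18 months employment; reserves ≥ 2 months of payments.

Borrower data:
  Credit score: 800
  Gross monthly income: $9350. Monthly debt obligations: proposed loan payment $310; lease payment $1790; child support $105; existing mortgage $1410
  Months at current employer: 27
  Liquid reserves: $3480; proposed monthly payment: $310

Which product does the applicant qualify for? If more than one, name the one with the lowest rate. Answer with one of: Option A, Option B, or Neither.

Total debts = (310 + 1,790 + 105 + 1,410) = 3,615; DTI = 3,615/9,350 = 38.7%.
Reserves = 3,480/310 = 11.2 months.
Option A: score 800 ≥ 720; DTI 38.7% ≤ 40%; reserves 11.2 ≥ 6 mo → qualifies.
Option B: score 800 ≥ 700; DTI 38.7% ≤ 40%; employment 27 ≥ 18 mo; reserves 11.2 ≥ 2 mo → qualifies.
Qualifying: Option A, Option B. Lowest rate is 5.33% → Option A.

Option A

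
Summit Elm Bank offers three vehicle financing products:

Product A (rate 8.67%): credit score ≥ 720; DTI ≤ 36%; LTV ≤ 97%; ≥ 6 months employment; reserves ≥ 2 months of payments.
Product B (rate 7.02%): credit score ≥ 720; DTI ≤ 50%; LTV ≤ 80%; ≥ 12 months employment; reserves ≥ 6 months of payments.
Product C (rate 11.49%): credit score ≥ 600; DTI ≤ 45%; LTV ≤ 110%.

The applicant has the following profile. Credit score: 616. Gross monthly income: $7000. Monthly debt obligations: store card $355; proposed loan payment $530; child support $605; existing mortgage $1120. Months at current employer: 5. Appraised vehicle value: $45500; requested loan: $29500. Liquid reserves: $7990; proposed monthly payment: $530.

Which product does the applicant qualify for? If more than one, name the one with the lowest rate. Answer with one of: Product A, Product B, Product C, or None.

Total debts = (355 + 530 + 605 + 1,120) = 2,610; DTI = 2,610/7,000 = 37.3%.
LTV = 29,500/45,500 = 64.8%.
Reserves = 7,990/530 = 15.1 months.
Product A: score 616 < 720; DTI 37.3% > 36%; LTV 64.8% ≤ 97%; employment 5 < 6 mo; reserves 15.1 ≥ 2 mo → does not qualify.
Product B: score 616 < 720; DTI 37.3% ≤ 50%; LTV 64.8% ≤ 80%; employment 5 < 12 mo; reserves 15.1 ≥ 6 mo → does not qualify.
Product C: score 616 ≥ 600; DTI 37.3% ≤ 45%; LTV 64.8% ≤ 110% → qualifies.

Product C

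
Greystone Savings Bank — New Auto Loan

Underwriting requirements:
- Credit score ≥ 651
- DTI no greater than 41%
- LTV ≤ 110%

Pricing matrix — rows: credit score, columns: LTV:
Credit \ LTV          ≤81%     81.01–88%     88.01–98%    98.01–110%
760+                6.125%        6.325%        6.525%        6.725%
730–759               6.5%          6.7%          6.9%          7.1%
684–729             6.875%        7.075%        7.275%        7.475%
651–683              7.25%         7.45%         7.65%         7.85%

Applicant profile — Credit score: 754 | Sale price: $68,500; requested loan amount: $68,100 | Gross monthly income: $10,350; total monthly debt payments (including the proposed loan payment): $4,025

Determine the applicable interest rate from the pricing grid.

7.1%

Credit score 754 ≥ 651; Debt-to-income = 4,025/10,350 = 38.9% — meets 41% limit
Loan-to-value = 68,100/68,500 = 99.4% — pass (110% max)
Row: 754 falls in 730–759. Column: 99.4% falls in 98.01–110%. Rate = 7.1%.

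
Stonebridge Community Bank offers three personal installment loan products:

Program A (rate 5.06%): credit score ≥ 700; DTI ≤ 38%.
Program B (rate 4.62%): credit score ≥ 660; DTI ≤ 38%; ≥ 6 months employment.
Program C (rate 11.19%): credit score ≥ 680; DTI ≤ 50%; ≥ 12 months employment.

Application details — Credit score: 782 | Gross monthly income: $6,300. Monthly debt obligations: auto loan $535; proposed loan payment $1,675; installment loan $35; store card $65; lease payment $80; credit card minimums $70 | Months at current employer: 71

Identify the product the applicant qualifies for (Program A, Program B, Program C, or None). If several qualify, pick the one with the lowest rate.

Total debts = (535 + 1,675 + 35 + 65 + 80 + 70) = 2,460; DTI = 2,460/6,300 = 39%.
Program A: score 782 ≥ 700; DTI 39% > 38% → does not qualify.
Program B: score 782 ≥ 660; DTI 39% > 38%; employment 71 ≥ 6 mo → does not qualify.
Program C: score 782 ≥ 680; DTI 39% ≤ 50%; employment 71 ≥ 12 mo → qualifies.

Program C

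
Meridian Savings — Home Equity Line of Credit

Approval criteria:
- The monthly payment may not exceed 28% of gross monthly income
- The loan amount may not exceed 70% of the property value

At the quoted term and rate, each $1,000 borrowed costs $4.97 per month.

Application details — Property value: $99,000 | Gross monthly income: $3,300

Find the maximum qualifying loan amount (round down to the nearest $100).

$69,300

Payment cap: 28% × $3,300 = $924/month.
At $4.97 per $1,000, that supports 924/4.97 × 1,000 ≈ $185,915 → $185,900.
LTV cap: 70% × $99,000 = $69,300 → $69,300.
Binding constraint: loan-to-value.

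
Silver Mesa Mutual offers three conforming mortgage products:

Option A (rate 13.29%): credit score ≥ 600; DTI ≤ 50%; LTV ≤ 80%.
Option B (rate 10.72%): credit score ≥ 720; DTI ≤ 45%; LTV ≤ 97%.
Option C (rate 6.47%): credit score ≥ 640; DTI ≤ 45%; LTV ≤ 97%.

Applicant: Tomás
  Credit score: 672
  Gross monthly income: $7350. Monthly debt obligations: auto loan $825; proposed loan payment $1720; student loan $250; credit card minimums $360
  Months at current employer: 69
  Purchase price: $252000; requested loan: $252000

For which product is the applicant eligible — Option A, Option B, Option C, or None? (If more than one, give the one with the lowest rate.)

Total debts = (825 + 1,720 + 250 + 360) = 3,155; DTI = 3,155/7,350 = 42.9%.
LTV = 252,000/252,000 = 100%.
Option A: score 672 ≥ 600; DTI 42.9% ≤ 50%; LTV 100% > 80% → does not qualify.
Option B: score 672 < 720; DTI 42.9% ≤ 45%; LTV 100% > 97% → does not qualify.
Option C: score 672 ≥ 640; DTI 42.9% ≤ 45%; LTV 100% > 97% → does not qualify.

None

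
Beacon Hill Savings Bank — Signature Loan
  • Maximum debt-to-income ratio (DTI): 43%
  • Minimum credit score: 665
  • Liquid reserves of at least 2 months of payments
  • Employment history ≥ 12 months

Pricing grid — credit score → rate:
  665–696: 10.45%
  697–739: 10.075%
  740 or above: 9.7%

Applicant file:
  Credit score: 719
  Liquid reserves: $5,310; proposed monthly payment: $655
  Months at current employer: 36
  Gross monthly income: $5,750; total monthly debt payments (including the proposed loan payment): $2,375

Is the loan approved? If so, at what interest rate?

Approved at 10.075%

Credit score 719 ≥ 665 (meets minimum)
Employment 36 ≥ 12 months
Reserves = 5,310/655 = 8.1 months ≥ 2
DTI = 2,375/5,750 = 41.3% ≤ 43%
All requirements met. Score 719 falls in the 697–739 tier → 10.075%.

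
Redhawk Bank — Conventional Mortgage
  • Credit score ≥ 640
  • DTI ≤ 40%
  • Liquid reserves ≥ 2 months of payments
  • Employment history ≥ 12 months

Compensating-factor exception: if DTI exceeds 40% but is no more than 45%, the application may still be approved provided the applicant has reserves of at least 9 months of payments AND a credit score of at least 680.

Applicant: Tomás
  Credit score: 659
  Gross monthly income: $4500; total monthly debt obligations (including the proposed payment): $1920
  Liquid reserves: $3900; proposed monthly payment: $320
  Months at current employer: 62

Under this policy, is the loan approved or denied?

Denied

Credit score 659 ≥ 640 (meets base)
DTI: 1,920 ÷ 4,500 = 42.7%, over the 40% base limit.
Reserves = 3,900/320 = 12.2 months ≥ 2
Employment 62 ≥ 12 months
42.7% falls in the override range (40%–45%), so the compensating-factor test applies.
Override check — reserves: 12.2 mo (ok); score: 659 (below 680).
Override conditions not both satisfied; exception does not apply.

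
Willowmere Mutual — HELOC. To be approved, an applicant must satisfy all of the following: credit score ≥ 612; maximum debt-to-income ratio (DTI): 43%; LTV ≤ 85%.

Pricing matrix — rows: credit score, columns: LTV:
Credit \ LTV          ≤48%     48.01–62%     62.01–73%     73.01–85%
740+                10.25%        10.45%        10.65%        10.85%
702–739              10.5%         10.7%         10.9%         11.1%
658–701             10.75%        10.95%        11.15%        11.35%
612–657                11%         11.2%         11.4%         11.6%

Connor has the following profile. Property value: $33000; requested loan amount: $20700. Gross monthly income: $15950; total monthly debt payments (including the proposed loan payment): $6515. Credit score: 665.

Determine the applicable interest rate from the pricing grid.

11.15%

Credit score 665 ≥ 612; Debt-to-income = 6,515/15,950 = 40.8% — meets 43% limit
Loan-to-value = 20,700/33,000 = 62.7% — pass (85% max)
Score 665 is in the 658–701 band; LTV 62.7% is in the 62.01–73% band → 11.15%.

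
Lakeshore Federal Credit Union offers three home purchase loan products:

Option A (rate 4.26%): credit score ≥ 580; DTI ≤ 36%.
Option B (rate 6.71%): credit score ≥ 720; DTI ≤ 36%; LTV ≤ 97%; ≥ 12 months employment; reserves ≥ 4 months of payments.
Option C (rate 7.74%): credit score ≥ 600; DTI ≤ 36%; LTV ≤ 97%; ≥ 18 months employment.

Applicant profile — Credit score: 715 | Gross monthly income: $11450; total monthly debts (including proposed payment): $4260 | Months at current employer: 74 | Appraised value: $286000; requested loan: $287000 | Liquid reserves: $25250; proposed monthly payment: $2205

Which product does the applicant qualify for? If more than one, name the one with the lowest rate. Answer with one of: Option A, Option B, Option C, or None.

None

DTI = 4,260/11,450 = 37.2%.
LTV = 287,000/286,000 = 100.3%.
Reserves = 25,250/2,205 = 11.5 months.
Option A: score 715 ≥ 580; DTI 37.2% > 36% → does not qualify.
Option B: score 715 < 720; DTI 37.2% > 36%; LTV 100.3% > 97%; employment 74 ≥ 12 mo; reserves 11.5 ≥ 4 mo → does not qualify.
Option C: score 715 ≥ 600; DTI 37.2% > 36%; LTV 100.3% > 97%; employment 74 ≥ 18 mo → does not qualify.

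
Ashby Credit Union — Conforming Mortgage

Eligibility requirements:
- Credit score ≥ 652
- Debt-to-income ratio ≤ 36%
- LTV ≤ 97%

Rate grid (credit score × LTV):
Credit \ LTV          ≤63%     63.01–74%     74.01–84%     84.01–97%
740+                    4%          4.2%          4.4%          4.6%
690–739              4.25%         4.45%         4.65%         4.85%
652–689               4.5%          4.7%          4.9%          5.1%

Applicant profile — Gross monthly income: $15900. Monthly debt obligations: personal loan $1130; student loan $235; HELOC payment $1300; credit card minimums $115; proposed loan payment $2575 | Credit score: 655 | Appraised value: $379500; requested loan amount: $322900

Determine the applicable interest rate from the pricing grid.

5.1%

Credit score 655 ≥ 652; Total monthly debts = (1,130 + 235 + 1,300 + 115 + 2,575) = 5,355. DTI: 5,355 ÷ 15,900 = 33.7%, within the 36% cap
LTV = 322,900/379,500 = 85.1% ≤ 97%
Score 655 is in the 652–689 band; LTV 85.1% is in the 84.01–97% band → 5.1%.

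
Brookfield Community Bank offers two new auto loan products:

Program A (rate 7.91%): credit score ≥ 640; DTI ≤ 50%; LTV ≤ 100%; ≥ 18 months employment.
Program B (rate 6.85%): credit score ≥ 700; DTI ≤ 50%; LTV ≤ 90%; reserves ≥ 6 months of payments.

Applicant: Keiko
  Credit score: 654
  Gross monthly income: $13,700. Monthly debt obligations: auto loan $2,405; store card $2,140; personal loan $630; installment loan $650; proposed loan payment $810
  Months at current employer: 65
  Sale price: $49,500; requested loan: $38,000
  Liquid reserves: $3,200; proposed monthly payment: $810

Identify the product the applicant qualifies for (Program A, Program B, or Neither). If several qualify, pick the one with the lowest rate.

Program A

Total debts = (2,405 + 2,140 + 630 + 650 + 810) = 6,635; DTI = 6,635/13,700 = 48.4%.
LTV = 38,000/49,500 = 76.8%.
Reserves = 3,200/810 = 4.0 months.
Program A: score 654 ≥ 640; DTI 48.4% ≤ 50%; LTV 76.8% ≤ 100%; employment 65 ≥ 18 mo → qualifies.
Program B: score 654 < 700; DTI 48.4% ≤ 50%; LTV 76.8% ≤ 90%; reserves 4.0 < 6 mo → does not qualify.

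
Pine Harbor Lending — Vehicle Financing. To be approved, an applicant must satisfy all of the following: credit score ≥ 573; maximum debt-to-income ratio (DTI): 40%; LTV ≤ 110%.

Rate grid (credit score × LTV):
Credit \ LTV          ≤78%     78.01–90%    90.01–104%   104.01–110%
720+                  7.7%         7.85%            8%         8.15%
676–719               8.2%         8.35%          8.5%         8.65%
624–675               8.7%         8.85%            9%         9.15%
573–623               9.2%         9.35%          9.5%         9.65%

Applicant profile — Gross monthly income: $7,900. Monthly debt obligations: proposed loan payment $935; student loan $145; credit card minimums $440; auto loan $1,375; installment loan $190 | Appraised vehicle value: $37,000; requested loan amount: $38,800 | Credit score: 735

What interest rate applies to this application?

8.15%

Credit score 735 ≥ 573; Total monthly debts = (935 + 145 + 440 + 1,375 + 190) = 3,085. Debt-to-income = 3,085/7,900 = 39.1% — meets 40% limit
LTV: 38,800 ÷ 37,000 = 104.9%, within 110% cap
Row: 735 falls in 720+. Column: 104.9% falls in 104.01–110%. Rate = 8.15%.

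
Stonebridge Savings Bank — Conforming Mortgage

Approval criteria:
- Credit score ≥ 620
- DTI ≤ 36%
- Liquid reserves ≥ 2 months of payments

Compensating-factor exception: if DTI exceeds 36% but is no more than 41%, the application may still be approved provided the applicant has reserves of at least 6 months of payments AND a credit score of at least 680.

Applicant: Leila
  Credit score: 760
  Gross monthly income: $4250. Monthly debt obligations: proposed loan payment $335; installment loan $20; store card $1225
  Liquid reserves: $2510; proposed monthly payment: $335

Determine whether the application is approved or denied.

Credit score 760 ≥ 620 (meets base)
Total debts = (335 + 20 + 1,225) = 1,580. DTI = 1,580/4,250 = 37.2% > 36% — standard DTI limit exceeded.
Liquid reserves cover 2,510/335 = 7.5 months — ≥ 2 required
37.2% falls in the override range (36%–41%), so the compensating-factor test applies.
Override check — reserves: 7.5 mo (ok); score: 760 (ok).
Both compensating conditions met → exception applies.

Approved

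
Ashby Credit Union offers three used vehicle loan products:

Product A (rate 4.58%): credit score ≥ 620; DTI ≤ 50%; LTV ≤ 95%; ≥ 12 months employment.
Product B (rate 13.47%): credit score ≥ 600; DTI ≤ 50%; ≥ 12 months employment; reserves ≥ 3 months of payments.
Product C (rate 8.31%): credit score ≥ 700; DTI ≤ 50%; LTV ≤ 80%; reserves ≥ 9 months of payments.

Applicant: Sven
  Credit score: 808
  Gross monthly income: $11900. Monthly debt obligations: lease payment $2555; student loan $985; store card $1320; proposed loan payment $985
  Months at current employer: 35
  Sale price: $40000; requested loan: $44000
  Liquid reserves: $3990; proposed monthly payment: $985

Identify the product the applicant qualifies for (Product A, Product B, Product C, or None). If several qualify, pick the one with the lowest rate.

Total debts = (2,555 + 985 + 1,320 + 985) = 5,845; DTI = 5,845/11,900 = 49.1%.
LTV = 44,000/40,000 = 110%.
Reserves = 3,990/985 = 4.1 months.
Product A: score 808 ≥ 620; DTI 49.1% ≤ 50%; LTV 110% > 95%; employment 35 ≥ 12 mo → does not qualify.
Product B: score 808 ≥ 600; DTI 49.1% ≤ 50%; employment 35 ≥ 12 mo; reserves 4.1 ≥ 3 mo → qualifies.
Product C: score 808 ≥ 700; DTI 49.1% ≤ 50%; LTV 110% > 80%; reserves 4.1 < 9 mo → does not qualify.

Product B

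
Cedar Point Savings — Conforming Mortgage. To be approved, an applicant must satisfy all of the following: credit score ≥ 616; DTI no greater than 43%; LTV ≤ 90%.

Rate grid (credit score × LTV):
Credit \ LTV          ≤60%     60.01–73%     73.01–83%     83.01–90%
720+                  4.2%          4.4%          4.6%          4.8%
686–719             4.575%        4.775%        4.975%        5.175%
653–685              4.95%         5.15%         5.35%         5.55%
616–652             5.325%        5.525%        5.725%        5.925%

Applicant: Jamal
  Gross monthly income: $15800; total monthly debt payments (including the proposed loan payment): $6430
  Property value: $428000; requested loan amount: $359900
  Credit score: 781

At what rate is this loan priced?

Credit score 781 ≥ 616; Debt-to-income = 6,430/15,800 = 40.7% — meets 43% limit
LTV = 359,900/428,000 = 84.1% ≤ 90%
Credit 781 → row 720+; LTV 84.1% → column 83.01–90%. Grid cell → 4.8%.

4.8%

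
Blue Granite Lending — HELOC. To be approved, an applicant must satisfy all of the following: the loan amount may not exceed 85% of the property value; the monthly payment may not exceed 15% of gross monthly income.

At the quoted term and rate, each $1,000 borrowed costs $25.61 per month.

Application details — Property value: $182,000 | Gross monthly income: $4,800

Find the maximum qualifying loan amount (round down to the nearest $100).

Payment cap: 15% × $4,800 = $720/month.
At $25.61 per $1,000, that supports 720/25.61 × 1,000 ≈ $28,114 → $28,100.
LTV cap: 85% × $182,000 = $154,700 → $154,700.
Binding constraint: payment-to-income.

$28,100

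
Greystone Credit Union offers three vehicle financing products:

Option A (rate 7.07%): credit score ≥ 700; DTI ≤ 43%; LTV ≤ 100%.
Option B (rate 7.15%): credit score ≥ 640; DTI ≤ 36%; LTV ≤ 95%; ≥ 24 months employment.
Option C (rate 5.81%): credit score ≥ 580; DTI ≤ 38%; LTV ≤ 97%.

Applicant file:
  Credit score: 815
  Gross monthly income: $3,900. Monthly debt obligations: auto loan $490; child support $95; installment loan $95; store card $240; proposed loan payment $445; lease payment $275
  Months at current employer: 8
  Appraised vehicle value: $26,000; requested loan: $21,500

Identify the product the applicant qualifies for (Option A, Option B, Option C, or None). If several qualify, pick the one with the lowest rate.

Option A

Total debts = (490 + 95 + 95 + 240 + 445 + 275) = 1,640; DTI = 1,640/3,900 = 42.1%.
LTV = 21,500/26,000 = 82.7%.
Option A: score 815 ≥ 700; DTI 42.1% ≤ 43%; LTV 82.7% ≤ 100% → qualifies.
Option B: score 815 ≥ 640; DTI 42.1% > 36%; LTV 82.7% ≤ 95%; employment 8 < 24 mo → does not qualify.
Option C: score 815 ≥ 580; DTI 42.1% > 38%; LTV 82.7% ≤ 97% → does not qualify.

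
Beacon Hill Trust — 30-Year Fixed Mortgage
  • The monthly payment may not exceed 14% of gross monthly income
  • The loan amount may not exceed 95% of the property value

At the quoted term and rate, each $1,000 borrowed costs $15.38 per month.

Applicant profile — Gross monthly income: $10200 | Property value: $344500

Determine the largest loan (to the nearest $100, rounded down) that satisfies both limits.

$92,800

Payment cap: 14% × $10,200 = $1,428/month.
At $15.38 per $1,000, that supports 1,428/15.38 × 1,000 ≈ $92,847 → $92,800.
LTV cap: 95% × $344,500 = $327,275 → $327,200.
Binding constraint: payment-to-income.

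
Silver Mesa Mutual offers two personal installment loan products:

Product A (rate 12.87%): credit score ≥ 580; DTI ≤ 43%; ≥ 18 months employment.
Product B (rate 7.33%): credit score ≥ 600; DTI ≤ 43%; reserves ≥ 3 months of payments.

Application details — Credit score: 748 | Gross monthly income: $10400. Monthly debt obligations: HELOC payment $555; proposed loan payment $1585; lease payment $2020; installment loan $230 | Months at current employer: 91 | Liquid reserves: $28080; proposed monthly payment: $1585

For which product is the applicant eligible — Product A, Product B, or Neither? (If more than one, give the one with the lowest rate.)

Product B

Total debts = (555 + 1,585 + 2,020 + 230) = 4,390; DTI = 4,390/10,400 = 42.2%.
Reserves = 28,080/1,585 = 17.7 months.
Product A: score 748 ≥ 580; DTI 42.2% ≤ 43%; employment 91 ≥ 18 mo → qualifies.
Product B: score 748 ≥ 600; DTI 42.2% ≤ 43%; reserves 17.7 ≥ 3 mo → qualifies.
Qualifying: Product A, Product B. Lowest rate is 7.33% → Product B.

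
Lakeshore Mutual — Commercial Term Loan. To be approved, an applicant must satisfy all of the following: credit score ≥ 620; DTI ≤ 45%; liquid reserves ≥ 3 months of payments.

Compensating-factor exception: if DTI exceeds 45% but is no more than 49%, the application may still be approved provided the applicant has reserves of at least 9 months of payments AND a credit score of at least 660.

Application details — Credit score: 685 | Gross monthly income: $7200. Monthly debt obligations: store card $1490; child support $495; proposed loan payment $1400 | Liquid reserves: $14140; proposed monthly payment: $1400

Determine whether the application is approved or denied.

Credit score 685 ≥ 620 (meets base)
Total debts = (1,490 + 495 + 1,400) = 3,385. DTI: 3,385 ÷ 7,200 = 47%, over the 45% base limit.
Reserves = 14,140/1,400 = 10.1 months ≥ 3
DTI 47% is within the 45%–49% exception band; checking compensating factors.
Override check — reserves: 10.1 mo (ok); score: 685 (ok).
Both override conditions satisfied; DTI exception granted.

Approved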